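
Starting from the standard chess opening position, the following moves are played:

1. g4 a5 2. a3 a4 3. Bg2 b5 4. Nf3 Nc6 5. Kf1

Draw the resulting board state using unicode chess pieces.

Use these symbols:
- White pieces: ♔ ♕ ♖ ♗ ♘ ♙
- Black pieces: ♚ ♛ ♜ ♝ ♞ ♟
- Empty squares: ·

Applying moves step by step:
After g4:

♜ ♞ ♝ ♛ ♚ ♝ ♞ ♜
♟ ♟ ♟ ♟ ♟ ♟ ♟ ♟
· · · · · · · ·
· · · · · · · ·
· · · · · · ♙ ·
· · · · · · · ·
♙ ♙ ♙ ♙ ♙ ♙ · ♙
♖ ♘ ♗ ♕ ♔ ♗ ♘ ♖


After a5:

♜ ♞ ♝ ♛ ♚ ♝ ♞ ♜
· ♟ ♟ ♟ ♟ ♟ ♟ ♟
· · · · · · · ·
♟ · · · · · · ·
· · · · · · ♙ ·
· · · · · · · ·
♙ ♙ ♙ ♙ ♙ ♙ · ♙
♖ ♘ ♗ ♕ ♔ ♗ ♘ ♖


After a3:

♜ ♞ ♝ ♛ ♚ ♝ ♞ ♜
· ♟ ♟ ♟ ♟ ♟ ♟ ♟
· · · · · · · ·
♟ · · · · · · ·
· · · · · · ♙ ·
♙ · · · · · · ·
· ♙ ♙ ♙ ♙ ♙ · ♙
♖ ♘ ♗ ♕ ♔ ♗ ♘ ♖


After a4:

♜ ♞ ♝ ♛ ♚ ♝ ♞ ♜
· ♟ ♟ ♟ ♟ ♟ ♟ ♟
· · · · · · · ·
· · · · · · · ·
♟ · · · · · ♙ ·
♙ · · · · · · ·
· ♙ ♙ ♙ ♙ ♙ · ♙
♖ ♘ ♗ ♕ ♔ ♗ ♘ ♖


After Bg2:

♜ ♞ ♝ ♛ ♚ ♝ ♞ ♜
· ♟ ♟ ♟ ♟ ♟ ♟ ♟
· · · · · · · ·
· · · · · · · ·
♟ · · · · · ♙ ·
♙ · · · · · · ·
· ♙ ♙ ♙ ♙ ♙ ♗ ♙
♖ ♘ ♗ ♕ ♔ · ♘ ♖


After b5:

♜ ♞ ♝ ♛ ♚ ♝ ♞ ♜
· · ♟ ♟ ♟ ♟ ♟ ♟
· · · · · · · ·
· ♟ · · · · · ·
♟ · · · · · ♙ ·
♙ · · · · · · ·
· ♙ ♙ ♙ ♙ ♙ ♗ ♙
♖ ♘ ♗ ♕ ♔ · ♘ ♖


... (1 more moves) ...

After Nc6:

♜ · ♝ ♛ ♚ ♝ ♞ ♜
· · ♟ ♟ ♟ ♟ ♟ ♟
· · ♞ · · · · ·
· ♟ · · · · · ·
♟ · · · · · ♙ ·
♙ · · · · ♘ · ·
· ♙ ♙ ♙ ♙ ♙ ♗ ♙
♖ ♘ ♗ ♕ ♔ · · ♖


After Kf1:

♜ · ♝ ♛ ♚ ♝ ♞ ♜
· · ♟ ♟ ♟ ♟ ♟ ♟
· · ♞ · · · · ·
· ♟ · · · · · ·
♟ · · · · · ♙ ·
♙ · · · · ♘ · ·
· ♙ ♙ ♙ ♙ ♙ ♗ ♙
♖ ♘ ♗ ♕ · ♔ · ♖



  a b c d e f g h
  ─────────────────
8│♜ · ♝ ♛ ♚ ♝ ♞ ♜│8
7│· · ♟ ♟ ♟ ♟ ♟ ♟│7
6│· · ♞ · · · · ·│6
5│· ♟ · · · · · ·│5
4│♟ · · · · · ♙ ·│4
3│♙ · · · · ♘ · ·│3
2│· ♙ ♙ ♙ ♙ ♙ ♗ ♙│2
1│♖ ♘ ♗ ♕ · ♔ · ♖│1
  ─────────────────
  a b c d e f g h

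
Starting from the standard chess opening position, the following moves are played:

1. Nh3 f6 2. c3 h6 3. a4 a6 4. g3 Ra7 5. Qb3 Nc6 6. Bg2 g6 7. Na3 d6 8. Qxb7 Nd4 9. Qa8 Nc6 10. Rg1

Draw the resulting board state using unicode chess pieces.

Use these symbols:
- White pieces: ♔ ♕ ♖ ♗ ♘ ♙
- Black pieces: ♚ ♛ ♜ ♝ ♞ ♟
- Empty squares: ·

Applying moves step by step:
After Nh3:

♜ ♞ ♝ ♛ ♚ ♝ ♞ ♜
♟ ♟ ♟ ♟ ♟ ♟ ♟ ♟
· · · · · · · ·
· · · · · · · ·
· · · · · · · ·
· · · · · · · ♘
♙ ♙ ♙ ♙ ♙ ♙ ♙ ♙
♖ ♘ ♗ ♕ ♔ ♗ · ♖


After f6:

♜ ♞ ♝ ♛ ♚ ♝ ♞ ♜
♟ ♟ ♟ ♟ ♟ · ♟ ♟
· · · · · ♟ · ·
· · · · · · · ·
· · · · · · · ·
· · · · · · · ♘
♙ ♙ ♙ ♙ ♙ ♙ ♙ ♙
♖ ♘ ♗ ♕ ♔ ♗ · ♖


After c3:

♜ ♞ ♝ ♛ ♚ ♝ ♞ ♜
♟ ♟ ♟ ♟ ♟ · ♟ ♟
· · · · · ♟ · ·
· · · · · · · ·
· · · · · · · ·
· · ♙ · · · · ♘
♙ ♙ · ♙ ♙ ♙ ♙ ♙
♖ ♘ ♗ ♕ ♔ ♗ · ♖


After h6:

♜ ♞ ♝ ♛ ♚ ♝ ♞ ♜
♟ ♟ ♟ ♟ ♟ · ♟ ·
· · · · · ♟ · ♟
· · · · · · · ·
· · · · · · · ·
· · ♙ · · · · ♘
♙ ♙ · ♙ ♙ ♙ ♙ ♙
♖ ♘ ♗ ♕ ♔ ♗ · ♖


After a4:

♜ ♞ ♝ ♛ ♚ ♝ ♞ ♜
♟ ♟ ♟ ♟ ♟ · ♟ ·
· · · · · ♟ · ♟
· · · · · · · ·
♙ · · · · · · ·
· · ♙ · · · · ♘
· ♙ · ♙ ♙ ♙ ♙ ♙
♖ ♘ ♗ ♕ ♔ ♗ · ♖


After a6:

♜ ♞ ♝ ♛ ♚ ♝ ♞ ♜
· ♟ ♟ ♟ ♟ · ♟ ·
♟ · · · · ♟ · ♟
· · · · · · · ·
♙ · · · · · · ·
· · ♙ · · · · ♘
· ♙ · ♙ ♙ ♙ ♙ ♙
♖ ♘ ♗ ♕ ♔ ♗ · ♖


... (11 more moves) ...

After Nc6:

♕ · ♝ ♛ ♚ ♝ ♞ ♜
♜ · ♟ · ♟ · · ·
♟ · ♞ ♟ · ♟ ♟ ♟
· · · · · · · ·
♙ · · · · · · ·
♘ · ♙ · · · ♙ ♘
· ♙ · ♙ ♙ ♙ ♗ ♙
♖ · ♗ · ♔ · · ♖


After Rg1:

♕ · ♝ ♛ ♚ ♝ ♞ ♜
♜ · ♟ · ♟ · · ·
♟ · ♞ ♟ · ♟ ♟ ♟
· · · · · · · ·
♙ · · · · · · ·
♘ · ♙ · · · ♙ ♘
· ♙ · ♙ ♙ ♙ ♗ ♙
♖ · ♗ · ♔ · ♖ ·



  a b c d e f g h
  ─────────────────
8│♕ · ♝ ♛ ♚ ♝ ♞ ♜│8
7│♜ · ♟ · ♟ · · ·│7
6│♟ · ♞ ♟ · ♟ ♟ ♟│6
5│· · · · · · · ·│5
4│♙ · · · · · · ·│4
3│♘ · ♙ · · · ♙ ♘│3
2│· ♙ · ♙ ♙ ♙ ♗ ♙│2
1│♖ · ♗ · ♔ · ♖ ·│1
  ─────────────────
  a b c d e f g h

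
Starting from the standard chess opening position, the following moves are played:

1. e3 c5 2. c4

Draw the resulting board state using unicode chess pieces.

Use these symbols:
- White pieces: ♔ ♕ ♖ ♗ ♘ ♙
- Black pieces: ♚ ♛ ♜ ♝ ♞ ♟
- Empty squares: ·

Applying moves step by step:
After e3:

♜ ♞ ♝ ♛ ♚ ♝ ♞ ♜
♟ ♟ ♟ ♟ ♟ ♟ ♟ ♟
· · · · · · · ·
· · · · · · · ·
· · · · · · · ·
· · · · ♙ · · ·
♙ ♙ ♙ ♙ · ♙ ♙ ♙
♖ ♘ ♗ ♕ ♔ ♗ ♘ ♖


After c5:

♜ ♞ ♝ ♛ ♚ ♝ ♞ ♜
♟ ♟ · ♟ ♟ ♟ ♟ ♟
· · · · · · · ·
· · ♟ · · · · ·
· · · · · · · ·
· · · · ♙ · · ·
♙ ♙ ♙ ♙ · ♙ ♙ ♙
♖ ♘ ♗ ♕ ♔ ♗ ♘ ♖


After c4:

♜ ♞ ♝ ♛ ♚ ♝ ♞ ♜
♟ ♟ · ♟ ♟ ♟ ♟ ♟
· · · · · · · ·
· · ♟ · · · · ·
· · ♙ · · · · ·
· · · · ♙ · · ·
♙ ♙ · ♙ · ♙ ♙ ♙
♖ ♘ ♗ ♕ ♔ ♗ ♘ ♖



  a b c d e f g h
  ─────────────────
8│♜ ♞ ♝ ♛ ♚ ♝ ♞ ♜│8
7│♟ ♟ · ♟ ♟ ♟ ♟ ♟│7
6│· · · · · · · ·│6
5│· · ♟ · · · · ·│5
4│· · ♙ · · · · ·│4
3│· · · · ♙ · · ·│3
2│♙ ♙ · ♙ · ♙ ♙ ♙│2
1│♖ ♘ ♗ ♕ ♔ ♗ ♘ ♖│1
  ─────────────────
  a b c d e f g h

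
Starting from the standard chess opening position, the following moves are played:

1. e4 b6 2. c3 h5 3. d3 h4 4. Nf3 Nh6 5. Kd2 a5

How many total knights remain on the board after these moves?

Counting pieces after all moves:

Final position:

  a b c d e f g h
  ─────────────────
8│♜ ♞ ♝ ♛ ♚ ♝ · ♜│8
7│· · ♟ ♟ ♟ ♟ ♟ ·│7
6│· ♟ · · · · · ♞│6
5│♟ · · · · · · ·│5
4│· · · · ♙ · · ♟│4
3│· · ♙ ♙ · ♘ · ·│3
2│♙ ♙ · ♔ · ♙ ♙ ♙│2
1│♖ ♘ ♗ ♕ · ♗ · ♖│1
  ─────────────────
  a b c d e f g h


4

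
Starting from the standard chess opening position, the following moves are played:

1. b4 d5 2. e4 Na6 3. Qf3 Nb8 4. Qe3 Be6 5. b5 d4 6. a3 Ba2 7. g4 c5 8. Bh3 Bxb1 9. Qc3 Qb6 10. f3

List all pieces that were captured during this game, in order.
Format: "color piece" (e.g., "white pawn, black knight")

Tracking captures:
  Bxb1: captured white knight

white knight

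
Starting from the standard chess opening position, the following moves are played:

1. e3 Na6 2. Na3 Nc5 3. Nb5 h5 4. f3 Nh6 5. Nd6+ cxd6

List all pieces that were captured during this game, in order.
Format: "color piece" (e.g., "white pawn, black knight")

Tracking captures:
  cxd6: captured white knight

white knight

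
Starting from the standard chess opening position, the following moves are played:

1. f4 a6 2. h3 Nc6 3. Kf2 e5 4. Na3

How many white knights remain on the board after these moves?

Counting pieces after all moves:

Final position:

  a b c d e f g h
  ─────────────────
8│♜ · ♝ ♛ ♚ ♝ ♞ ♜│8
7│· ♟ ♟ ♟ · ♟ ♟ ♟│7
6│♟ · ♞ · · · · ·│6
5│· · · · ♟ · · ·│5
4│· · · · · ♙ · ·│4
3│♘ · · · · · · ♙│3
2│♙ ♙ ♙ ♙ ♙ ♔ ♙ ·│2
1│♖ · ♗ ♕ · ♗ ♘ ♖│1
  ─────────────────
  a b c d e f g h


2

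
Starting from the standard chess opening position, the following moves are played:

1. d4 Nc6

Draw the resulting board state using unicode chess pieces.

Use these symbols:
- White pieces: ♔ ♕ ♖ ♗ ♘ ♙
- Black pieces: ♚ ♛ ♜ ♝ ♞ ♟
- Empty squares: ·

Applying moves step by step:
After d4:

♜ ♞ ♝ ♛ ♚ ♝ ♞ ♜
♟ ♟ ♟ ♟ ♟ ♟ ♟ ♟
· · · · · · · ·
· · · · · · · ·
· · · ♙ · · · ·
· · · · · · · ·
♙ ♙ ♙ · ♙ ♙ ♙ ♙
♖ ♘ ♗ ♕ ♔ ♗ ♘ ♖


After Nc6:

♜ · ♝ ♛ ♚ ♝ ♞ ♜
♟ ♟ ♟ ♟ ♟ ♟ ♟ ♟
· · ♞ · · · · ·
· · · · · · · ·
· · · ♙ · · · ·
· · · · · · · ·
♙ ♙ ♙ · ♙ ♙ ♙ ♙
♖ ♘ ♗ ♕ ♔ ♗ ♘ ♖



  a b c d e f g h
  ─────────────────
8│♜ · ♝ ♛ ♚ ♝ ♞ ♜│8
7│♟ ♟ ♟ ♟ ♟ ♟ ♟ ♟│7
6│· · ♞ · · · · ·│6
5│· · · · · · · ·│5
4│· · · ♙ · · · ·│4
3│· · · · · · · ·│3
2│♙ ♙ ♙ · ♙ ♙ ♙ ♙│2
1│♖ ♘ ♗ ♕ ♔ ♗ ♘ ♖│1
  ─────────────────
  a b c d e f g h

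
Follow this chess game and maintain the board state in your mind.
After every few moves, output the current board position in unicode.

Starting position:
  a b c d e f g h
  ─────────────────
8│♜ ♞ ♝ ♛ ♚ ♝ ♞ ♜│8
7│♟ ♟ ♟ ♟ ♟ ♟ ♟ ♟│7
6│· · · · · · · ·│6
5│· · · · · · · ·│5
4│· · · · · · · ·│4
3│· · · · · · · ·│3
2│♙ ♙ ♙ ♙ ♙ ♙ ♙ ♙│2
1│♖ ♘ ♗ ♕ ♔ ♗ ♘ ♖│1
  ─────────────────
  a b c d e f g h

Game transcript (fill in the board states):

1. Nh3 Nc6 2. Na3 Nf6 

  a b c d e f g h
  ─────────────────
8│♜ · ♝ ♛ ♚ ♝ · ♜│8
7│♟ ♟ ♟ ♟ ♟ ♟ ♟ ♟│7
6│· · ♞ · · ♞ · ·│6
5│· · · · · · · ·│5
4│· · · · · · · ·│4
3│♘ · · · · · · ♘│3
2│♙ ♙ ♙ ♙ ♙ ♙ ♙ ♙│2
1│♖ · ♗ ♕ ♔ ♗ · ♖│1
  ─────────────────
  a b c d e f g h

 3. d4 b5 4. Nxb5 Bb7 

  a b c d e f g h
  ─────────────────
8│♜ · · ♛ ♚ ♝ · ♜│8
7│♟ ♝ ♟ ♟ ♟ ♟ ♟ ♟│7
6│· · ♞ · · ♞ · ·│6
5│· ♘ · · · · · ·│5
4│· · · ♙ · · · ·│4
3│· · · · · · · ♘│3
2│♙ ♙ ♙ · ♙ ♙ ♙ ♙│2
1│♖ · ♗ ♕ ♔ ♗ · ♖│1
  ─────────────────
  a b c d e f g h

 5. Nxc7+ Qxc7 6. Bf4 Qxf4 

  a b c d e f g h
  ─────────────────
8│♜ · · · ♚ ♝ · ♜│8
7│♟ ♝ · ♟ ♟ ♟ ♟ ♟│7
6│· · ♞ · · ♞ · ·│6
5│· · · · · · · ·│5
4│· · · ♙ · ♛ · ·│4
3│· · · · · · · ♘│3
2│♙ ♙ ♙ · ♙ ♙ ♙ ♙│2
1│♖ · · ♕ ♔ ♗ · ♖│1
  ─────────────────
  a b c d e f g h



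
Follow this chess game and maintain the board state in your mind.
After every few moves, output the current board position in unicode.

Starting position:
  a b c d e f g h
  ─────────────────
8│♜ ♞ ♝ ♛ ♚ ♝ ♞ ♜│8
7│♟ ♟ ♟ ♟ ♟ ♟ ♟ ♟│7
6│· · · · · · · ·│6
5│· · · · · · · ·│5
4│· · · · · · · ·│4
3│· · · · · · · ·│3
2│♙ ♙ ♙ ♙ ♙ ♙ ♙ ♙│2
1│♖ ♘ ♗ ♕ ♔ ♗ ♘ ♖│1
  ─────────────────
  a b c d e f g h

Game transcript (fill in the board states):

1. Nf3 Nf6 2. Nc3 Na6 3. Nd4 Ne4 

  a b c d e f g h
  ─────────────────
8│♜ · ♝ ♛ ♚ ♝ · ♜│8
7│♟ ♟ ♟ ♟ ♟ ♟ ♟ ♟│7
6│♞ · · · · · · ·│6
5│· · · · · · · ·│5
4│· · · ♘ ♞ · · ·│4
3│· · ♘ · · · · ·│3
2│♙ ♙ ♙ ♙ ♙ ♙ ♙ ♙│2
1│♖ · ♗ ♕ ♔ ♗ · ♖│1
  ─────────────────
  a b c d e f g h

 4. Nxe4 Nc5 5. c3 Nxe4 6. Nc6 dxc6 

  a b c d e f g h
  ─────────────────
8│♜ · ♝ ♛ ♚ ♝ · ♜│8
7│♟ ♟ ♟ · ♟ ♟ ♟ ♟│7
6│· · ♟ · · · · ·│6
5│· · · · · · · ·│5
4│· · · · ♞ · · ·│4
3│· · ♙ · · · · ·│3
2│♙ ♙ · ♙ ♙ ♙ ♙ ♙│2
1│♖ · ♗ ♕ ♔ ♗ · ♖│1
  ─────────────────
  a b c d e f g h

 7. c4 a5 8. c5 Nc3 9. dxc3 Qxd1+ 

  a b c d e f g h
  ─────────────────
8│♜ · ♝ · ♚ ♝ · ♜│8
7│· ♟ ♟ · ♟ ♟ ♟ ♟│7
6│· · ♟ · · · · ·│6
5│♟ · ♙ · · · · ·│5
4│· · · · · · · ·│4
3│· · ♙ · · · · ·│3
2│♙ ♙ · · ♙ ♙ ♙ ♙│2
1│♖ · ♗ ♛ ♔ ♗ · ♖│1
  ─────────────────
  a b c d e f g h

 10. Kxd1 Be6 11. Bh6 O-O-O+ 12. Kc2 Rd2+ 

  a b c d e f g h
  ─────────────────
8│· · ♚ · · ♝ · ♜│8
7│· ♟ ♟ · ♟ ♟ ♟ ♟│7
6│· · ♟ · ♝ · · ♗│6
5│♟ · ♙ · · · · ·│5
4│· · · · · · · ·│4
3│· · ♙ · · · · ·│3
2│♙ ♙ ♔ ♜ ♙ ♙ ♙ ♙│2
1│♖ · · · · ♗ · ♖│1
  ─────────────────
  a b c d e f g h

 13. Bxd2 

  a b c d e f g h
  ─────────────────
8│· · ♚ · · ♝ · ♜│8
7│· ♟ ♟ · ♟ ♟ ♟ ♟│7
6│· · ♟ · ♝ · · ·│6
5│♟ · ♙ · · · · ·│5
4│· · · · · · · ·│4
3│· · ♙ · · · · ·│3
2│♙ ♙ ♔ ♗ ♙ ♙ ♙ ♙│2
1│♖ · · · · ♗ · ♖│1
  ─────────────────
  a b c d e f g h


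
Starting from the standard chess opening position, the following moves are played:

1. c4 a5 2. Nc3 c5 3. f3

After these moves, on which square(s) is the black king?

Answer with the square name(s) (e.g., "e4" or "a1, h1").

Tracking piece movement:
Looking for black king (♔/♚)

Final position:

  a b c d e f g h
  ─────────────────
8│♜ ♞ ♝ ♛ ♚ ♝ ♞ ♜│8
7│· ♟ · ♟ ♟ ♟ ♟ ♟│7
6│· · · · · · · ·│6
5│♟ · ♟ · · · · ·│5
4│· · ♙ · · · · ·│4
3│· · ♘ · · ♙ · ·│3
2│♙ ♙ · ♙ ♙ · ♙ ♙│2
1│♖ · ♗ ♕ ♔ ♗ ♘ ♖│1
  ─────────────────
  a b c d e f g h


e8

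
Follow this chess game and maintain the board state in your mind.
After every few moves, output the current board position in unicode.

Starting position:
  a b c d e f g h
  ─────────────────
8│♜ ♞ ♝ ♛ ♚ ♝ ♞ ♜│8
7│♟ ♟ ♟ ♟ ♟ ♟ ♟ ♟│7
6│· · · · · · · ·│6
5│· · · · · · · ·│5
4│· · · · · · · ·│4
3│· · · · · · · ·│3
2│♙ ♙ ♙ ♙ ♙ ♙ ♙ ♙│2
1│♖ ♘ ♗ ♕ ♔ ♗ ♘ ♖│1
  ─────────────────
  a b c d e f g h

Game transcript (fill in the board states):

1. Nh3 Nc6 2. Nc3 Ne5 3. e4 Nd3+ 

  a b c d e f g h
  ─────────────────
8│♜ · ♝ ♛ ♚ ♝ ♞ ♜│8
7│♟ ♟ ♟ ♟ ♟ ♟ ♟ ♟│7
6│· · · · · · · ·│6
5│· · · · · · · ·│5
4│· · · · ♙ · · ·│4
3│· · ♘ ♞ · · · ♘│3
2│♙ ♙ ♙ ♙ · ♙ ♙ ♙│2
1│♖ · ♗ ♕ ♔ ♗ · ♖│1
  ─────────────────
  a b c d e f g h

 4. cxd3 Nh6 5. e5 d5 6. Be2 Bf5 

  a b c d e f g h
  ─────────────────
8│♜ · · ♛ ♚ ♝ · ♜│8
7│♟ ♟ ♟ · ♟ ♟ ♟ ♟│7
6│· · · · · · · ♞│6
5│· · · ♟ ♙ ♝ · ·│5
4│· · · · · · · ·│4
3│· · ♘ ♙ · · · ♘│3
2│♙ ♙ · ♙ ♗ ♙ ♙ ♙│2
1│♖ · ♗ ♕ ♔ · · ♖│1
  ─────────────────
  a b c d e f g h

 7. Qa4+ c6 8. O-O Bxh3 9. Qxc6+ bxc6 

  a b c d e f g h
  ─────────────────
8│♜ · · ♛ ♚ ♝ · ♜│8
7│♟ · · · ♟ ♟ ♟ ♟│7
6│· · ♟ · · · · ♞│6
5│· · · ♟ ♙ · · ·│5
4│· · · · · · · ·│4
3│· · ♘ ♙ · · · ♝│3
2│♙ ♙ · ♙ ♗ ♙ ♙ ♙│2
1│♖ · ♗ · · ♖ ♔ ·│1
  ─────────────────
  a b c d e f g h

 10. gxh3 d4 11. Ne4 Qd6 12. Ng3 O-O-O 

  a b c d e f g h
  ─────────────────
8│· · ♚ ♜ · ♝ · ♜│8
7│♟ · · · ♟ ♟ ♟ ♟│7
6│· · ♟ ♛ · · · ♞│6
5│· · · · ♙ · · ·│5
4│· · · ♟ · · · ·│4
3│· · · ♙ · · ♘ ♙│3
2│♙ ♙ · ♙ ♗ ♙ · ♙│2
1│♖ · ♗ · · ♖ ♔ ·│1
  ─────────────────
  a b c d e f g h



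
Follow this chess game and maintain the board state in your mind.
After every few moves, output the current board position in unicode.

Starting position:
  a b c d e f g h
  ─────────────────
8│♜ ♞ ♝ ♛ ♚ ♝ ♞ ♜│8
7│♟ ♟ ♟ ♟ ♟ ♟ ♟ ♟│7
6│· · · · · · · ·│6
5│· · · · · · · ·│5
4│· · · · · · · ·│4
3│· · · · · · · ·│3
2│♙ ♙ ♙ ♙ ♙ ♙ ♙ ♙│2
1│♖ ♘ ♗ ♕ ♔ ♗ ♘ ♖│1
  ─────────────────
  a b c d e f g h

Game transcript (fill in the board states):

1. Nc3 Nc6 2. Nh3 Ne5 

  a b c d e f g h
  ─────────────────
8│♜ · ♝ ♛ ♚ ♝ ♞ ♜│8
7│♟ ♟ ♟ ♟ ♟ ♟ ♟ ♟│7
6│· · · · · · · ·│6
5│· · · · ♞ · · ·│5
4│· · · · · · · ·│4
3│· · ♘ · · · · ♘│3
2│♙ ♙ ♙ ♙ ♙ ♙ ♙ ♙│2
1│♖ · ♗ ♕ ♔ ♗ · ♖│1
  ─────────────────
  a b c d e f g h

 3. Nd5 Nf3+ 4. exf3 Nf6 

  a b c d e f g h
  ─────────────────
8│♜ · ♝ ♛ ♚ ♝ · ♜│8
7│♟ ♟ ♟ ♟ ♟ ♟ ♟ ♟│7
6│· · · · · ♞ · ·│6
5│· · · ♘ · · · ·│5
4│· · · · · · · ·│4
3│· · · · · ♙ · ♘│3
2│♙ ♙ ♙ ♙ · ♙ ♙ ♙│2
1│♖ · ♗ ♕ ♔ ♗ · ♖│1
  ─────────────────
  a b c d e f g h

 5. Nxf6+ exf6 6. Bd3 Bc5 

  a b c d e f g h
  ─────────────────
8│♜ · ♝ ♛ ♚ · · ♜│8
7│♟ ♟ ♟ ♟ · ♟ ♟ ♟│7
6│· · · · · ♟ · ·│6
5│· · ♝ · · · · ·│5
4│· · · · · · · ·│4
3│· · · ♗ · ♙ · ♘│3
2│♙ ♙ ♙ ♙ · ♙ ♙ ♙│2
1│♖ · ♗ ♕ ♔ · · ♖│1
  ─────────────────
  a b c d e f g h

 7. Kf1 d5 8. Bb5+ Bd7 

  a b c d e f g h
  ─────────────────
8│♜ · · ♛ ♚ · · ♜│8
7│♟ ♟ ♟ ♝ · ♟ ♟ ♟│7
6│· · · · · ♟ · ·│6
5│· ♗ ♝ ♟ · · · ·│5
4│· · · · · · · ·│4
3│· · · · · ♙ · ♘│3
2│♙ ♙ ♙ ♙ · ♙ ♙ ♙│2
1│♖ · ♗ ♕ · ♔ · ♖│1
  ─────────────────
  a b c d e f g h

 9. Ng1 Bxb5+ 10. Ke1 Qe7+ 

  a b c d e f g h
  ─────────────────
8│♜ · · · ♚ · · ♜│8
7│♟ ♟ ♟ · ♛ ♟ ♟ ♟│7
6│· · · · · ♟ · ·│6
5│· ♝ ♝ ♟ · · · ·│5
4│· · · · · · · ·│4
3│· · · · · ♙ · ·│3
2│♙ ♙ ♙ ♙ · ♙ ♙ ♙│2
1│♖ · ♗ ♕ ♔ · ♘ ♖│1
  ─────────────────
  a b c d e f g h



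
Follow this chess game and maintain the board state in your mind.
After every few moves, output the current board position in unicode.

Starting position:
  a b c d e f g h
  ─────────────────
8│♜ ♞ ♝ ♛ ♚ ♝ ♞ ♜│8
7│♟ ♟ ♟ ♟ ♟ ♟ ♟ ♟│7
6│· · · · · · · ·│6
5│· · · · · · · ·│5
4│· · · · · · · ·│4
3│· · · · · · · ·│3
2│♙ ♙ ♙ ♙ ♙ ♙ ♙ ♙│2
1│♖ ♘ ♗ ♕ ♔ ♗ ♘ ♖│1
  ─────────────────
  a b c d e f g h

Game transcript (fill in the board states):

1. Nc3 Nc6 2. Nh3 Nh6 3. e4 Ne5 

  a b c d e f g h
  ─────────────────
8│♜ · ♝ ♛ ♚ ♝ · ♜│8
7│♟ ♟ ♟ ♟ ♟ ♟ ♟ ♟│7
6│· · · · · · · ♞│6
5│· · · · ♞ · · ·│5
4│· · · · ♙ · · ·│4
3│· · ♘ · · · · ♘│3
2│♙ ♙ ♙ ♙ · ♙ ♙ ♙│2
1│♖ · ♗ ♕ ♔ ♗ · ♖│1
  ─────────────────
  a b c d e f g h

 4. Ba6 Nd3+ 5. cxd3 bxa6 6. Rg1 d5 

  a b c d e f g h
  ─────────────────
8│♜ · ♝ ♛ ♚ ♝ · ♜│8
7│♟ · ♟ · ♟ ♟ ♟ ♟│7
6│♟ · · · · · · ♞│6
5│· · · ♟ · · · ·│5
4│· · · · ♙ · · ·│4
3│· · ♘ ♙ · · · ♘│3
2│♙ ♙ · ♙ · ♙ ♙ ♙│2
1│♖ · ♗ ♕ ♔ · ♖ ·│1
  ─────────────────
  a b c d e f g h

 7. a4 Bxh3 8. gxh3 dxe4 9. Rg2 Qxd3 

  a b c d e f g h
  ─────────────────
8│♜ · · · ♚ ♝ · ♜│8
7│♟ · ♟ · ♟ ♟ ♟ ♟│7
6│♟ · · · · · · ♞│6
5│· · · · · · · ·│5
4│♙ · · · ♟ · · ·│4
3│· · ♘ ♛ · · · ♙│3
2│· ♙ · ♙ · ♙ ♖ ♙│2
1│♖ · ♗ ♕ ♔ · · ·│1
  ─────────────────
  a b c d e f g h

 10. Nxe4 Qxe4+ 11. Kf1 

  a b c d e f g h
  ─────────────────
8│♜ · · · ♚ ♝ · ♜│8
7│♟ · ♟ · ♟ ♟ ♟ ♟│7
6│♟ · · · · · · ♞│6
5│· · · · · · · ·│5
4│♙ · · · ♛ · · ·│4
3│· · · · · · · ♙│3
2│· ♙ · ♙ · ♙ ♖ ♙│2
1│♖ · ♗ ♕ · ♔ · ·│1
  ─────────────────
  a b c d e f g h


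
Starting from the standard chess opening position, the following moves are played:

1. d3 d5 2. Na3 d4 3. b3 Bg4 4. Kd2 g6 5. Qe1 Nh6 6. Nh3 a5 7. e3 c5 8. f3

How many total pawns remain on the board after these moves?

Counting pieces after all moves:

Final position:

  a b c d e f g h
  ─────────────────
8│♜ ♞ · ♛ ♚ ♝ · ♜│8
7│· ♟ · · ♟ ♟ · ♟│7
6│· · · · · · ♟ ♞│6
5│♟ · ♟ · · · · ·│5
4│· · · ♟ · · ♝ ·│4
3│♘ ♙ · ♙ ♙ ♙ · ♘│3
2│♙ · ♙ ♔ · · ♙ ♙│2
1│♖ · ♗ · ♕ ♗ · ♖│1
  ─────────────────
  a b c d e f g h


16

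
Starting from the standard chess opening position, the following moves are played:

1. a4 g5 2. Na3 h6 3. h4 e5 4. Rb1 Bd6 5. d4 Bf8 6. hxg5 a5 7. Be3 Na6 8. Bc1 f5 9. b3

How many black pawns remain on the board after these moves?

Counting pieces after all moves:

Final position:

  a b c d e f g h
  ─────────────────
8│♜ · ♝ ♛ ♚ ♝ ♞ ♜│8
7│· ♟ ♟ ♟ · · · ·│7
6│♞ · · · · · · ♟│6
5│♟ · · · ♟ ♟ ♙ ·│5
4│♙ · · ♙ · · · ·│4
3│♘ ♙ · · · · · ·│3
2│· · ♙ · ♙ ♙ ♙ ·│2
1│· ♖ ♗ ♕ ♔ ♗ ♘ ♖│1
  ─────────────────
  a b c d e f g h


7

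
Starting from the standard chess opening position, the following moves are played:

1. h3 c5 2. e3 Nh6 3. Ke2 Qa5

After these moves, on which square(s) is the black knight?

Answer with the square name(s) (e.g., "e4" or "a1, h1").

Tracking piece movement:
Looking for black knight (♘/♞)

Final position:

  a b c d e f g h
  ─────────────────
8│♜ ♞ ♝ · ♚ ♝ · ♜│8
7│♟ ♟ · ♟ ♟ ♟ ♟ ♟│7
6│· · · · · · · ♞│6
5│♛ · ♟ · · · · ·│5
4│· · · · · · · ·│4
3│· · · · ♙ · · ♙│3
2│♙ ♙ ♙ ♙ ♔ ♙ ♙ ·│2
1│♖ ♘ ♗ ♕ · ♗ ♘ ♖│1
  ─────────────────
  a b c d e f g h


b8, h6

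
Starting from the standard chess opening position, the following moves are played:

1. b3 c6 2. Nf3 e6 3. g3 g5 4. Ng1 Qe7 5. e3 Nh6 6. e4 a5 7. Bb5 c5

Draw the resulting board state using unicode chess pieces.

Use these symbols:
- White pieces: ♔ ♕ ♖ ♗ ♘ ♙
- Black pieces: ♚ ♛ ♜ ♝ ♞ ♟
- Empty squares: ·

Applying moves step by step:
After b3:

♜ ♞ ♝ ♛ ♚ ♝ ♞ ♜
♟ ♟ ♟ ♟ ♟ ♟ ♟ ♟
· · · · · · · ·
· · · · · · · ·
· · · · · · · ·
· ♙ · · · · · ·
♙ · ♙ ♙ ♙ ♙ ♙ ♙
♖ ♘ ♗ ♕ ♔ ♗ ♘ ♖


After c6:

♜ ♞ ♝ ♛ ♚ ♝ ♞ ♜
♟ ♟ · ♟ ♟ ♟ ♟ ♟
· · ♟ · · · · ·
· · · · · · · ·
· · · · · · · ·
· ♙ · · · · · ·
♙ · ♙ ♙ ♙ ♙ ♙ ♙
♖ ♘ ♗ ♕ ♔ ♗ ♘ ♖


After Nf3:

♜ ♞ ♝ ♛ ♚ ♝ ♞ ♜
♟ ♟ · ♟ ♟ ♟ ♟ ♟
· · ♟ · · · · ·
· · · · · · · ·
· · · · · · · ·
· ♙ · · · ♘ · ·
♙ · ♙ ♙ ♙ ♙ ♙ ♙
♖ ♘ ♗ ♕ ♔ ♗ · ♖


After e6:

♜ ♞ ♝ ♛ ♚ ♝ ♞ ♜
♟ ♟ · ♟ · ♟ ♟ ♟
· · ♟ · ♟ · · ·
· · · · · · · ·
· · · · · · · ·
· ♙ · · · ♘ · ·
♙ · ♙ ♙ ♙ ♙ ♙ ♙
♖ ♘ ♗ ♕ ♔ ♗ · ♖


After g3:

♜ ♞ ♝ ♛ ♚ ♝ ♞ ♜
♟ ♟ · ♟ · ♟ ♟ ♟
· · ♟ · ♟ · · ·
· · · · · · · ·
· · · · · · · ·
· ♙ · · · ♘ ♙ ·
♙ · ♙ ♙ ♙ ♙ · ♙
♖ ♘ ♗ ♕ ♔ ♗ · ♖


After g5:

♜ ♞ ♝ ♛ ♚ ♝ ♞ ♜
♟ ♟ · ♟ · ♟ · ♟
· · ♟ · ♟ · · ·
· · · · · · ♟ ·
· · · · · · · ·
· ♙ · · · ♘ ♙ ·
♙ · ♙ ♙ ♙ ♙ · ♙
♖ ♘ ♗ ♕ ♔ ♗ · ♖


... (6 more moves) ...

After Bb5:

♜ ♞ ♝ · ♚ ♝ · ♜
· ♟ · ♟ ♛ ♟ · ♟
· · ♟ · ♟ · · ♞
♟ ♗ · · · · ♟ ·
· · · · ♙ · · ·
· ♙ · · · · ♙ ·
♙ · ♙ ♙ · ♙ · ♙
♖ ♘ ♗ ♕ ♔ · ♘ ♖


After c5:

♜ ♞ ♝ · ♚ ♝ · ♜
· ♟ · ♟ ♛ ♟ · ♟
· · · · ♟ · · ♞
♟ ♗ ♟ · · · ♟ ·
· · · · ♙ · · ·
· ♙ · · · · ♙ ·
♙ · ♙ ♙ · ♙ · ♙
♖ ♘ ♗ ♕ ♔ · ♘ ♖



  a b c d e f g h
  ─────────────────
8│♜ ♞ ♝ · ♚ ♝ · ♜│8
7│· ♟ · ♟ ♛ ♟ · ♟│7
6│· · · · ♟ · · ♞│6
5│♟ ♗ ♟ · · · ♟ ·│5
4│· · · · ♙ · · ·│4
3│· ♙ · · · · ♙ ·│3
2│♙ · ♙ ♙ · ♙ · ♙│2
1│♖ ♘ ♗ ♕ ♔ · ♘ ♖│1
  ─────────────────
  a b c d e f g h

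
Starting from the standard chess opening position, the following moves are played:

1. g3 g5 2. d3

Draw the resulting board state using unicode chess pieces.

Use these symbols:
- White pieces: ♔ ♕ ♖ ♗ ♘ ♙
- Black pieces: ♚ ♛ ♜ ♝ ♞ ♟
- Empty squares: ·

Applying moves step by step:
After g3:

♜ ♞ ♝ ♛ ♚ ♝ ♞ ♜
♟ ♟ ♟ ♟ ♟ ♟ ♟ ♟
· · · · · · · ·
· · · · · · · ·
· · · · · · · ·
· · · · · · ♙ ·
♙ ♙ ♙ ♙ ♙ ♙ · ♙
♖ ♘ ♗ ♕ ♔ ♗ ♘ ♖


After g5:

♜ ♞ ♝ ♛ ♚ ♝ ♞ ♜
♟ ♟ ♟ ♟ ♟ ♟ · ♟
· · · · · · · ·
· · · · · · ♟ ·
· · · · · · · ·
· · · · · · ♙ ·
♙ ♙ ♙ ♙ ♙ ♙ · ♙
♖ ♘ ♗ ♕ ♔ ♗ ♘ ♖


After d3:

♜ ♞ ♝ ♛ ♚ ♝ ♞ ♜
♟ ♟ ♟ ♟ ♟ ♟ · ♟
· · · · · · · ·
· · · · · · ♟ ·
· · · · · · · ·
· · · ♙ · · ♙ ·
♙ ♙ ♙ · ♙ ♙ · ♙
♖ ♘ ♗ ♕ ♔ ♗ ♘ ♖



  a b c d e f g h
  ─────────────────
8│♜ ♞ ♝ ♛ ♚ ♝ ♞ ♜│8
7│♟ ♟ ♟ ♟ ♟ ♟ · ♟│7
6│· · · · · · · ·│6
5│· · · · · · ♟ ·│5
4│· · · · · · · ·│4
3│· · · ♙ · · ♙ ·│3
2│♙ ♙ ♙ · ♙ ♙ · ♙│2
1│♖ ♘ ♗ ♕ ♔ ♗ ♘ ♖│1
  ─────────────────
  a b c d e f g h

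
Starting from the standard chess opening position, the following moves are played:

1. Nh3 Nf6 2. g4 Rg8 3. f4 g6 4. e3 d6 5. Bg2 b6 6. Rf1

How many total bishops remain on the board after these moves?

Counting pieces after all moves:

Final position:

  a b c d e f g h
  ─────────────────
8│♜ ♞ ♝ ♛ ♚ ♝ ♜ ·│8
7│♟ · ♟ · ♟ ♟ · ♟│7
6│· ♟ · ♟ · ♞ ♟ ·│6
5│· · · · · · · ·│5
4│· · · · · ♙ ♙ ·│4
3│· · · · ♙ · · ♘│3
2│♙ ♙ ♙ ♙ · · ♗ ♙│2
1│♖ ♘ ♗ ♕ ♔ ♖ · ·│1
  ─────────────────
  a b c d e f g h


4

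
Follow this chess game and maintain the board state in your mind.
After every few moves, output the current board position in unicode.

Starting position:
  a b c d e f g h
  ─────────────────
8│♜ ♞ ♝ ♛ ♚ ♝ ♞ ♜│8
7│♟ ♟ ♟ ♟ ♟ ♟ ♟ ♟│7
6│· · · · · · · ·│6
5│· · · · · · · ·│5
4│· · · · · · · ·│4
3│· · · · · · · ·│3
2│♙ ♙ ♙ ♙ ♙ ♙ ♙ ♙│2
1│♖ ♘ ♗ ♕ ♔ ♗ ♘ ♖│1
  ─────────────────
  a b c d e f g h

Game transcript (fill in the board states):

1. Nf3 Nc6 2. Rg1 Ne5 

  a b c d e f g h
  ─────────────────
8│♜ · ♝ ♛ ♚ ♝ ♞ ♜│8
7│♟ ♟ ♟ ♟ ♟ ♟ ♟ ♟│7
6│· · · · · · · ·│6
5│· · · · ♞ · · ·│5
4│· · · · · · · ·│4
3│· · · · · ♘ · ·│3
2│♙ ♙ ♙ ♙ ♙ ♙ ♙ ♙│2
1│♖ ♘ ♗ ♕ ♔ ♗ ♖ ·│1
  ─────────────────
  a b c d e f g h

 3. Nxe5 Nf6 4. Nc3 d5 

  a b c d e f g h
  ─────────────────
8│♜ · ♝ ♛ ♚ ♝ · ♜│8
7│♟ ♟ ♟ · ♟ ♟ ♟ ♟│7
6│· · · · · ♞ · ·│6
5│· · · ♟ ♘ · · ·│5
4│· · · · · · · ·│4
3│· · ♘ · · · · ·│3
2│♙ ♙ ♙ ♙ ♙ ♙ ♙ ♙│2
1│♖ · ♗ ♕ ♔ ♗ ♖ ·│1
  ─────────────────
  a b c d e f g h

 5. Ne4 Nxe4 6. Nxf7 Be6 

  a b c d e f g h
  ─────────────────
8│♜ · · ♛ ♚ ♝ · ♜│8
7│♟ ♟ ♟ · ♟ ♘ ♟ ♟│7
6│· · · · ♝ · · ·│6
5│· · · ♟ · · · ·│5
4│· · · · ♞ · · ·│4
3│· · · · · · · ·│3
2│♙ ♙ ♙ ♙ ♙ ♙ ♙ ♙│2
1│♖ · ♗ ♕ ♔ ♗ ♖ ·│1
  ─────────────────
  a b c d e f g h

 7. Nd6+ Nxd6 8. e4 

  a b c d e f g h
  ─────────────────
8│♜ · · ♛ ♚ ♝ · ♜│8
7│♟ ♟ ♟ · ♟ · ♟ ♟│7
6│· · · ♞ ♝ · · ·│6
5│· · · ♟ · · · ·│5
4│· · · · ♙ · · ·│4
3│· · · · · · · ·│3
2│♙ ♙ ♙ ♙ · ♙ ♙ ♙│2
1│♖ · ♗ ♕ ♔ ♗ ♖ ·│1
  ─────────────────
  a b c d e f g h


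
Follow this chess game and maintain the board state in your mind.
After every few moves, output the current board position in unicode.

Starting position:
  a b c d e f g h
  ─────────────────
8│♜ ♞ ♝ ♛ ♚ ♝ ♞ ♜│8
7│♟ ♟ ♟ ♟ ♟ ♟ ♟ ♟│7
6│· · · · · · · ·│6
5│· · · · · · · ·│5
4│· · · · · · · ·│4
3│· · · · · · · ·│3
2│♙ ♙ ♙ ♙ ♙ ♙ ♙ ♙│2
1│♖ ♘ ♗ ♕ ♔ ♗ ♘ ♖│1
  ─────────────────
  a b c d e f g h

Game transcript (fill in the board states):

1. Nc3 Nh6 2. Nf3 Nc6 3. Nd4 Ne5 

  a b c d e f g h
  ─────────────────
8│♜ · ♝ ♛ ♚ ♝ · ♜│8
7│♟ ♟ ♟ ♟ ♟ ♟ ♟ ♟│7
6│· · · · · · · ♞│6
5│· · · · ♞ · · ·│5
4│· · · ♘ · · · ·│4
3│· · ♘ · · · · ·│3
2│♙ ♙ ♙ ♙ ♙ ♙ ♙ ♙│2
1│♖ · ♗ ♕ ♔ ♗ · ♖│1
  ─────────────────
  a b c d e f g h

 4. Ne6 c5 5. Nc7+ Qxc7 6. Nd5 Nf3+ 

  a b c d e f g h
  ─────────────────
8│♜ · ♝ · ♚ ♝ · ♜│8
7│♟ ♟ ♛ ♟ ♟ ♟ ♟ ♟│7
6│· · · · · · · ♞│6
5│· · ♟ ♘ · · · ·│5
4│· · · · · · · ·│4
3│· · · · · ♞ · ·│3
2│♙ ♙ ♙ ♙ ♙ ♙ ♙ ♙│2
1│♖ · ♗ ♕ ♔ ♗ · ♖│1
  ─────────────────
  a b c d e f g h

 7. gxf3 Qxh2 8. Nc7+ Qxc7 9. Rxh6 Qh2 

  a b c d e f g h
  ─────────────────
8│♜ · ♝ · ♚ ♝ · ♜│8
7│♟ ♟ · ♟ ♟ ♟ ♟ ♟│7
6│· · · · · · · ♖│6
5│· · ♟ · · · · ·│5
4│· · · · · · · ·│4
3│· · · · · ♙ · ·│3
2│♙ ♙ ♙ ♙ ♙ ♙ · ♛│2
1│♖ · ♗ ♕ ♔ ♗ · ·│1
  ─────────────────
  a b c d e f g h

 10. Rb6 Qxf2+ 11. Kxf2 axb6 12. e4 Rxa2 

  a b c d e f g h
  ─────────────────
8│· · ♝ · ♚ ♝ · ♜│8
7│· ♟ · ♟ ♟ ♟ ♟ ♟│7
6│· ♟ · · · · · ·│6
5│· · ♟ · · · · ·│5
4│· · · · ♙ · · ·│4
3│· · · · · ♙ · ·│3
2│♜ ♙ ♙ ♙ · ♔ · ·│2
1│♖ · ♗ ♕ · ♗ · ·│1
  ─────────────────
  a b c d e f g h



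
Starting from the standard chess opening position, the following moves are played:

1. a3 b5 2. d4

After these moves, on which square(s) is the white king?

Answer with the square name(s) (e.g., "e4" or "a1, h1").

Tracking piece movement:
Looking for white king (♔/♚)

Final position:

  a b c d e f g h
  ─────────────────
8│♜ ♞ ♝ ♛ ♚ ♝ ♞ ♜│8
7│♟ · ♟ ♟ ♟ ♟ ♟ ♟│7
6│· · · · · · · ·│6
5│· ♟ · · · · · ·│5
4│· · · ♙ · · · ·│4
3│♙ · · · · · · ·│3
2│· ♙ ♙ · ♙ ♙ ♙ ♙│2
1│♖ ♘ ♗ ♕ ♔ ♗ ♘ ♖│1
  ─────────────────
  a b c d e f g h


e1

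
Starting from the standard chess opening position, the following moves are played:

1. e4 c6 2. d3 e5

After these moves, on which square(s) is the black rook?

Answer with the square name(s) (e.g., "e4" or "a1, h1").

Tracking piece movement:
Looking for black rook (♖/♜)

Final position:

  a b c d e f g h
  ─────────────────
8│♜ ♞ ♝ ♛ ♚ ♝ ♞ ♜│8
7│♟ ♟ · ♟ · ♟ ♟ ♟│7
6│· · ♟ · · · · ·│6
5│· · · · ♟ · · ·│5
4│· · · · ♙ · · ·│4
3│· · · ♙ · · · ·│3
2│♙ ♙ ♙ · · ♙ ♙ ♙│2
1│♖ ♘ ♗ ♕ ♔ ♗ ♘ ♖│1
  ─────────────────
  a b c d e f g h


a8, h8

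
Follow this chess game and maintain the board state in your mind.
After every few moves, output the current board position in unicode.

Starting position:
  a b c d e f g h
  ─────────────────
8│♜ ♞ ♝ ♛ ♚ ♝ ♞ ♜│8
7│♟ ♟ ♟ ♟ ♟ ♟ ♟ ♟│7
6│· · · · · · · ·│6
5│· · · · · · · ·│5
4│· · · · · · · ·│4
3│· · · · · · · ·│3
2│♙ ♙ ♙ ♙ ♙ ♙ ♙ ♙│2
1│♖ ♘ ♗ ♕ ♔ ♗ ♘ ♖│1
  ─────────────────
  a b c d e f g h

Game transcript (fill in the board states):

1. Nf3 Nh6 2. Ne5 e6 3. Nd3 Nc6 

  a b c d e f g h
  ─────────────────
8│♜ · ♝ ♛ ♚ ♝ · ♜│8
7│♟ ♟ ♟ ♟ · ♟ ♟ ♟│7
6│· · ♞ · ♟ · · ♞│6
5│· · · · · · · ·│5
4│· · · · · · · ·│4
3│· · · ♘ · · · ·│3
2│♙ ♙ ♙ ♙ ♙ ♙ ♙ ♙│2
1│♖ ♘ ♗ ♕ ♔ ♗ · ♖│1
  ─────────────────
  a b c d e f g h

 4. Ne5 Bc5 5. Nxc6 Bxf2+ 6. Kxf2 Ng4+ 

  a b c d e f g h
  ─────────────────
8│♜ · ♝ ♛ ♚ · · ♜│8
7│♟ ♟ ♟ ♟ · ♟ ♟ ♟│7
6│· · ♘ · ♟ · · ·│6
5│· · · · · · · ·│5
4│· · · · · · ♞ ·│4
3│· · · · · · · ·│3
2│♙ ♙ ♙ ♙ ♙ ♔ ♙ ♙│2
1│♖ ♘ ♗ ♕ · ♗ · ♖│1
  ─────────────────
  a b c d e f g h

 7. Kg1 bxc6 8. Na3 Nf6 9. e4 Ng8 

  a b c d e f g h
  ─────────────────
8│♜ · ♝ ♛ ♚ · ♞ ♜│8
7│♟ · ♟ ♟ · ♟ ♟ ♟│7
6│· · ♟ · ♟ · · ·│6
5│· · · · · · · ·│5
4│· · · · ♙ · · ·│4
3│♘ · · · · · · ·│3
2│♙ ♙ ♙ ♙ · · ♙ ♙│2
1│♖ · ♗ ♕ · ♗ ♔ ♖│1
  ─────────────────
  a b c d e f g h

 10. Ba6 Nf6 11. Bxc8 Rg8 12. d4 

  a b c d e f g h
  ─────────────────
8│♜ · ♗ ♛ ♚ · ♜ ·│8
7│♟ · ♟ ♟ · ♟ ♟ ♟│7
6│· · ♟ · ♟ ♞ · ·│6
5│· · · · · · · ·│5
4│· · · ♙ ♙ · · ·│4
3│♘ · · · · · · ·│3
2│♙ ♙ ♙ · · · ♙ ♙│2
1│♖ · ♗ ♕ · · ♔ ♖│1
  ─────────────────
  a b c d e f g h


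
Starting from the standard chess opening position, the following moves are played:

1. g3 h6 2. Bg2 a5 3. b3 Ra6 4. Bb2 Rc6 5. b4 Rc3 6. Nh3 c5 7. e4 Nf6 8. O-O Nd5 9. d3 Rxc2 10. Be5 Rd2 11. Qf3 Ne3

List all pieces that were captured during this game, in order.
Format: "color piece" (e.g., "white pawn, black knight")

Tracking captures:
  Rxc2: captured white pawn

white pawn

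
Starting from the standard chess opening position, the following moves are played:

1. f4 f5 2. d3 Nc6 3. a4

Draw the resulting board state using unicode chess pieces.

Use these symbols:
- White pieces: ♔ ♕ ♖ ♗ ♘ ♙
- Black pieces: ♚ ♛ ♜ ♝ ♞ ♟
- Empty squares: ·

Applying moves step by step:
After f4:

♜ ♞ ♝ ♛ ♚ ♝ ♞ ♜
♟ ♟ ♟ ♟ ♟ ♟ ♟ ♟
· · · · · · · ·
· · · · · · · ·
· · · · · ♙ · ·
· · · · · · · ·
♙ ♙ ♙ ♙ ♙ · ♙ ♙
♖ ♘ ♗ ♕ ♔ ♗ ♘ ♖


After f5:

♜ ♞ ♝ ♛ ♚ ♝ ♞ ♜
♟ ♟ ♟ ♟ ♟ · ♟ ♟
· · · · · · · ·
· · · · · ♟ · ·
· · · · · ♙ · ·
· · · · · · · ·
♙ ♙ ♙ ♙ ♙ · ♙ ♙
♖ ♘ ♗ ♕ ♔ ♗ ♘ ♖


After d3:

♜ ♞ ♝ ♛ ♚ ♝ ♞ ♜
♟ ♟ ♟ ♟ ♟ · ♟ ♟
· · · · · · · ·
· · · · · ♟ · ·
· · · · · ♙ · ·
· · · ♙ · · · ·
♙ ♙ ♙ · ♙ · ♙ ♙
♖ ♘ ♗ ♕ ♔ ♗ ♘ ♖


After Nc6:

♜ · ♝ ♛ ♚ ♝ ♞ ♜
♟ ♟ ♟ ♟ ♟ · ♟ ♟
· · ♞ · · · · ·
· · · · · ♟ · ·
· · · · · ♙ · ·
· · · ♙ · · · ·
♙ ♙ ♙ · ♙ · ♙ ♙
♖ ♘ ♗ ♕ ♔ ♗ ♘ ♖


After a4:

♜ · ♝ ♛ ♚ ♝ ♞ ♜
♟ ♟ ♟ ♟ ♟ · ♟ ♟
· · ♞ · · · · ·
· · · · · ♟ · ·
♙ · · · · ♙ · ·
· · · ♙ · · · ·
· ♙ ♙ · ♙ · ♙ ♙
♖ ♘ ♗ ♕ ♔ ♗ ♘ ♖



  a b c d e f g h
  ─────────────────
8│♜ · ♝ ♛ ♚ ♝ ♞ ♜│8
7│♟ ♟ ♟ ♟ ♟ · ♟ ♟│7
6│· · ♞ · · · · ·│6
5│· · · · · ♟ · ·│5
4│♙ · · · · ♙ · ·│4
3│· · · ♙ · · · ·│3
2│· ♙ ♙ · ♙ · ♙ ♙│2
1│♖ ♘ ♗ ♕ ♔ ♗ ♘ ♖│1
  ─────────────────
  a b c d e f g h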